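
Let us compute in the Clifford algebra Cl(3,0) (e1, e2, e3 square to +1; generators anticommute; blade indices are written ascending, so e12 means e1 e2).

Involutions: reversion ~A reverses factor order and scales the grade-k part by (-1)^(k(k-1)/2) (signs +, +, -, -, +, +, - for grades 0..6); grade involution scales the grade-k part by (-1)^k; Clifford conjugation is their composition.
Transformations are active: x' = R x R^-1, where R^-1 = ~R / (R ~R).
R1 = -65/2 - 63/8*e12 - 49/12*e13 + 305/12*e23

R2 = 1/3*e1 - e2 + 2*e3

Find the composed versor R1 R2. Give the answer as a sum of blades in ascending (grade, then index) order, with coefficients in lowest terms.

Distribute over the terms of R2 (each basis-blade product reordered to ascending indices, repeated generators contracted through their squares):
R1 (1/3*e1) = -65/6*e1 + 21/8*e2 + 49/36*e3 + 305/36*e123
R1 (-e2) = 63/8*e1 + 65/2*e2 + 305/12*e3 - 49/12*e123
R1 (2*e3) = -49/6*e1 + 305/6*e2 - 65*e3 - 63/4*e123
Summing the partial products and collecting blades:
Answer: -89/8*e1 + 2063/24*e2 - 344/9*e3 - 409/36*e123


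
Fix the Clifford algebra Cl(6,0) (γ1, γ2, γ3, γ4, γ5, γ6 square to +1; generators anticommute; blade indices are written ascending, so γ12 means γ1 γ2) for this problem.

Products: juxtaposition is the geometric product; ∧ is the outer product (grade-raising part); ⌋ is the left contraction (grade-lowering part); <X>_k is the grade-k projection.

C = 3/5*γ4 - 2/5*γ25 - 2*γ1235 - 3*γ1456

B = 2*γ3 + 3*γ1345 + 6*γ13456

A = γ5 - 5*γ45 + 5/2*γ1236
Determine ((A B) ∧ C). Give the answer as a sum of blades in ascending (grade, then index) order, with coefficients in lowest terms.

step 1: 15*γ13 - 2*γ35 - 5*γ126 - 3*γ134 + 30*γ136 + 15*γ245 - 10*γ345 - 6*γ1346 + 15/2*γ2456
step 2: 9*γ134 + 6/5*γ345 + 6*γ1235 + 3*γ1246 - 18*γ1346 + 6/5*γ12345 + 12*γ12356 + 12/5*γ123456
Answer: 9*γ134 + 6/5*γ345 + 6*γ1235 + 3*γ1246 - 18*γ1346 + 6/5*γ12345 + 12*γ12356 + 12/5*γ123456


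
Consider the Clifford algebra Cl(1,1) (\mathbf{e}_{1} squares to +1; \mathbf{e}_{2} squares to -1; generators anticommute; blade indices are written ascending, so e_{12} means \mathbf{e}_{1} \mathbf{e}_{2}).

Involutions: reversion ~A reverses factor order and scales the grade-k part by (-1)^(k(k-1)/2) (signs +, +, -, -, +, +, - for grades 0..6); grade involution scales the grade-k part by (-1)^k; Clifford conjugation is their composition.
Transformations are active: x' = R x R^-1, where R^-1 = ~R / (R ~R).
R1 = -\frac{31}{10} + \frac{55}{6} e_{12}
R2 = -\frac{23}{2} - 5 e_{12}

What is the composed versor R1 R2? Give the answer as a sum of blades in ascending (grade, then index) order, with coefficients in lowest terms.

Distribute over the terms of R1 (each basis-blade product reordered to ascending indices, repeated generators contracted through their squares):
(-\frac{31}{10}) R2 = \frac{713}{20} + \frac{31}{2} e_{12}
(\frac{55}{6} e_{12}) R2 = -\frac{275}{6} - \frac{1265}{12} e_{12}
Summing the partial products and collecting blades:
Answer: -\frac{611}{60} - \frac{1079}{12} e_{12}


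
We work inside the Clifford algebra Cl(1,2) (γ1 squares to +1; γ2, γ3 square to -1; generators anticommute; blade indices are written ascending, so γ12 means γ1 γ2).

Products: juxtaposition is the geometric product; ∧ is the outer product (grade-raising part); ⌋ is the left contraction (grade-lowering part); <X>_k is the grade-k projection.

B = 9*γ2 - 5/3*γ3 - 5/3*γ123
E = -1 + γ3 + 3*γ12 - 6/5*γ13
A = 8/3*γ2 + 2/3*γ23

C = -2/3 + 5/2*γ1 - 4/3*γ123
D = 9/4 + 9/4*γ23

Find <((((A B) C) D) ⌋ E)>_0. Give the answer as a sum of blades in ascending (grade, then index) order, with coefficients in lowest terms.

step 1: -24 + 10/9*γ1 + 10/9*γ2 + 6*γ3 - 40/9*γ13 - 40/9*γ23
step 2: 169/9 - 200/3*γ1 - 20/3*γ2 + 64/9*γ3 + 47/9*γ12 - 365/27*γ13 + 40/27*γ23 + 188/9*γ123
step 3: 467/12 - 197*γ1 + γ2 + 31*γ3 - 56/3*γ12 - 253/6*γ13 + 547/12*γ23 - 103*γ123
step 4: -4519/60 - 171/5*γ1 - 591*γ2 + 16519/60*γ3 + 467/4*γ12 - 467/10*γ13
step 5: -4519/60
Answer: -4519/60


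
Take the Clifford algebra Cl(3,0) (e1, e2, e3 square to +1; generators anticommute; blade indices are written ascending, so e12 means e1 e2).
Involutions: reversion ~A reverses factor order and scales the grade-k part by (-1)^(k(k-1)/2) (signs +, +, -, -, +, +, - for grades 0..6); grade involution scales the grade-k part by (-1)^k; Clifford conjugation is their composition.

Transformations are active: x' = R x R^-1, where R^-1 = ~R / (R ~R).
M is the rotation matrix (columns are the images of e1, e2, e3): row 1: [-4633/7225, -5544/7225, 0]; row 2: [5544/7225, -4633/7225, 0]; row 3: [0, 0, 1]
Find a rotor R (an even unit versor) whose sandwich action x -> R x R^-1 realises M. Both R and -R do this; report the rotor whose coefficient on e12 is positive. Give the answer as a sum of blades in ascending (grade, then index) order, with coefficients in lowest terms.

Method: write R = a + b12*e12 + b13*e13 + b23*e23 with a^2 + b12^2 + b13^2 + b23^2 = 1 (so R^-1 = ~R). Expanding the columns R e_j ~R gives tr M = 4a^2 - 1 and, from the antisymmetric part, M21 - M12 = -4a*b12, M13 - M31 = 4a*b13, M32 - M23 = -4a*b23.
Here tr M = -2041/7225, so a^2 = (1 + tr M)/4 = 1296/7225 and a = ±36/85. Taking a = 36/85: M21 - M12 = 11088/7225, M13 - M31 = 0, M32 - M23 = 0, giving b12 = -77/85, b13 = 0, b23 = 0, i.e. R = 36/85 - 77/85*e12.
Its e12 coefficient is negative, so report the other preimage -R.
Answer: -36/85 + 77/85*e12. Note: both R and -R realise this M (trace -2041/7225); the covering map identifies them, and the e12-coefficient sign is the tie-breaker.


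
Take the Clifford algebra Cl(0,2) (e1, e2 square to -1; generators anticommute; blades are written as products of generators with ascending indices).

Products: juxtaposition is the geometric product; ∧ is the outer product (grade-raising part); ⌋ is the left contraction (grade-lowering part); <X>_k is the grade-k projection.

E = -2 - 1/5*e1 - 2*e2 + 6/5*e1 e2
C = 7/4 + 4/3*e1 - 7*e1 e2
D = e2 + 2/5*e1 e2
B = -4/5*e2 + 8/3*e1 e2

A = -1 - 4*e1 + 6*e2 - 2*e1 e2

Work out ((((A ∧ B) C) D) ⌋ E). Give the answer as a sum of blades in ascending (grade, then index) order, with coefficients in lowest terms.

step 1: 4/5*e2 + 8/15*e1 e2
step 2: 56/15 - 28/5*e1 + 19/9*e2 - 2/15*e1 e2
step 3: -463/225 + 44/45*e1 + 448/75*e2 - 308/75*e1 e2
step 4: 23834/1125 + 8527/1125*e1 + 662/225*e2 - 926/375*e1 e2
Answer: 23834/1125 + 8527/1125*e1 + 662/225*e2 - 926/375*e1 e2


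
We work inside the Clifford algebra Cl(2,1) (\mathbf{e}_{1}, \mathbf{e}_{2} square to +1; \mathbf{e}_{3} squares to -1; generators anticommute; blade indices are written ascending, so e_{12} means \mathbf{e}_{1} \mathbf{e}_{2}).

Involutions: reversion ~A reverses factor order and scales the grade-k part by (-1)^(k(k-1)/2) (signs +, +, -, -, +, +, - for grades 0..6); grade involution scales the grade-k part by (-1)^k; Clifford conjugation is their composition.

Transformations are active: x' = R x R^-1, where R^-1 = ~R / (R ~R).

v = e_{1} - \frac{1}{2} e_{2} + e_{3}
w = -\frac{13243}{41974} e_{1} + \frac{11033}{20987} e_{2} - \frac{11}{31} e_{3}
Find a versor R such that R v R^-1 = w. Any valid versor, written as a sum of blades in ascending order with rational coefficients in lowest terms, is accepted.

Since q(v) = q(w) = \frac{1}{4}, the sum R = v + w = \frac{28731}{41974} e_{1} + \frac{1079}{41974} e_{2} + \frac{20}{31} e_{3} does the job whenever invertible.
Answer: \frac{28731}{41974} e_{1} + \frac{1079}{41974} e_{2} + \frac{20}{31} e_{3}


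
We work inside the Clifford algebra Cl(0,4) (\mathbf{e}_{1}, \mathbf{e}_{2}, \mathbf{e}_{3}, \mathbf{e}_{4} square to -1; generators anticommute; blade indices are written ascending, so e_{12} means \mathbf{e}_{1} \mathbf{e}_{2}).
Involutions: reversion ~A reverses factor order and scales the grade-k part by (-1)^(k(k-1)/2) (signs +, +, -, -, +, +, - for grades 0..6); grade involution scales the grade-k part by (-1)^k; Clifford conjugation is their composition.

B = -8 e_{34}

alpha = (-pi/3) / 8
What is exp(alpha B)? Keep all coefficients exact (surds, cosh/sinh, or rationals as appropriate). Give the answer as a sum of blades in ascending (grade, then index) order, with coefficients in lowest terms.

B^2 = (-8)^2*(e_{34})^2 = 64*(-1) = -64 (a basis 2-blade squares to minus the product of its generators' squares).
B^2 = -64 — since the square is negative, the closed form is circular: l = 8, alpha*l = - \frac{\pi}{3}, so exp(alpha B) = cos(- \frac{\pi}{3}) + (sin(- \frac{\pi}{3})/8)*B = \frac{1}{2} + (- \frac{\sqrt{3}}{16})*B.
Answer: \frac{1}{2} + \frac{\sqrt{3}}{2} e_{34}


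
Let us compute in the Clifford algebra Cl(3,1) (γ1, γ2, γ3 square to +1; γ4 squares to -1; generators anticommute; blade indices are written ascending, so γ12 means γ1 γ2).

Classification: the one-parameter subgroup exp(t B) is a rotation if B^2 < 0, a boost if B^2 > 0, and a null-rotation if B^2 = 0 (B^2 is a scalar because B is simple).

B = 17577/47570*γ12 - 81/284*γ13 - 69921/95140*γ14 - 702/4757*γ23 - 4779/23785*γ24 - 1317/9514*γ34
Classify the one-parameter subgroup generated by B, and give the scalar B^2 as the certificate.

B^2 term by term: the squares give (17577/47570)^2*(γ12)^2 + (-81/284)^2*(γ13)^2 + (-69921/95140)^2*(γ14)^2 + (-702/4757)^2*(γ23)^2 + (-4779/23785)^2*(γ24)^2 + (-1317/9514)^2*(γ34)^2 = 308950929/2262904900*(-1) + 6561/80656*(-1) + 4888946241/9051619600*(+1) + 492804/22629049*(-1) + 22838841/565726225*(+1) + 1734489/90516196*(+1) = 9/25 (each basis 2-blade squares to minus the product of its generators' squares); cross terms between blades sharing an index anticommute and cancel; the commuting (index-disjoint) pairs give grade-4 terms 2*c*c'*(blade product), which cancel blade by blade — γ1234: -23148909/226290490 - 387099/3377470 + 24542271/113145245 = 0 — confirming B is simple. So B^2 = 9/25.
Answer: boost, certificate B^2 = 9/25. The invariant at work: B^2 = 9/25 is unchanged by conjugation, hence its sign classifies the subgroup whatever basis B is written in.


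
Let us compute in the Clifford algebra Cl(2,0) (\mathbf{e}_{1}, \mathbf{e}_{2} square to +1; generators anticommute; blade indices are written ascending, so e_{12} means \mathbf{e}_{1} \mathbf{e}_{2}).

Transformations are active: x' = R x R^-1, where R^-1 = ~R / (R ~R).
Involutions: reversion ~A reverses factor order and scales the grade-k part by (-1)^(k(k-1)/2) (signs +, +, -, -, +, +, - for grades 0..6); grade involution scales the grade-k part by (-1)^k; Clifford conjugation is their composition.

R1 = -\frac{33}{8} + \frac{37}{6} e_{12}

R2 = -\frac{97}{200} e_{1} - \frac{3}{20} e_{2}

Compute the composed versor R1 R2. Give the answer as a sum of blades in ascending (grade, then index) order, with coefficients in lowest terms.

Distribute over the terms of R1 (each basis-blade product reordered to ascending indices, repeated generators contracted through their squares):
(-\frac{33}{8}) R2 = \frac{3201}{1600} e_{1} + \frac{99}{160} e_{2}
(\frac{37}{6} e_{12}) R2 = -\frac{37}{40} e_{1} + \frac{3589}{1200} e_{2}
Summing the partial products and collecting blades:
Answer: \frac{1721}{1600} e_{1} + \frac{8663}{2400} e_{2}


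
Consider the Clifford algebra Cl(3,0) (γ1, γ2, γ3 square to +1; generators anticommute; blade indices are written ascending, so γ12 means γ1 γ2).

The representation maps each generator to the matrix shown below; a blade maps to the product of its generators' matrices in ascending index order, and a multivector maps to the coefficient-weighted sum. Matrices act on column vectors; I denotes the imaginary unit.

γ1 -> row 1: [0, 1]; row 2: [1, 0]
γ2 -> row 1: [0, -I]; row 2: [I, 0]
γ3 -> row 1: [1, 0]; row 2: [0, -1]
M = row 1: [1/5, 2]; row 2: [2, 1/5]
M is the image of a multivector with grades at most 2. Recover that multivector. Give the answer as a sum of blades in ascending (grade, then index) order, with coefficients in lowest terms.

Method: 1, rho(γ1), rho(γ2), rho(γ3) form a trace-orthogonal basis of the 2x2 complex matrices (tr(X Y) = 2 if X = Y, else 0), so M = m0*1 + m1*rho(γ1) + m2*rho(γ2) + m3*rho(γ3) with m0 = tr(M)/2 = 1/5, m1 = tr(M rho(γ1))/2 = 2, m2 = tr(M rho(γ2))/2 = 0, m3 = tr(M rho(γ3))/2 = 0.
Multiplying table entries, the bivector images are rho(γ12) = I*rho(γ3), rho(γ13) = -I*rho(γ2), rho(γ23) = I*rho(γ1); with real blade coefficients the real parts of m0..m3 are the coefficients of 1, γ1, γ2, γ3 and the imaginary parts give the bivectors (γ23: Im m1, γ13: -Im m2, γ12: Im m3).
Answer: 1/5 + 2*γ1


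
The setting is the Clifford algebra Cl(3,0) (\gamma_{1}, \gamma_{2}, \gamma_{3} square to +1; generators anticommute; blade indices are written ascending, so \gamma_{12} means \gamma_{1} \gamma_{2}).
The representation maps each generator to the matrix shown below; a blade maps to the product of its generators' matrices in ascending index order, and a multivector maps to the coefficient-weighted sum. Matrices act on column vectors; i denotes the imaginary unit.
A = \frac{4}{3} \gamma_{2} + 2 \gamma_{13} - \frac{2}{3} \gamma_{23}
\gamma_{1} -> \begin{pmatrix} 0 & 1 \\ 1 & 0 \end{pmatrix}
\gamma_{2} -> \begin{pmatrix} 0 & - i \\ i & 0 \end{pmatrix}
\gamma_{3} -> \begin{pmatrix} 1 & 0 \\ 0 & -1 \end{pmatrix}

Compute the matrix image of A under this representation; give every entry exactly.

Bivector images (products of the table entries): rho(\gamma_{13}) = rho(\gamma_{1})rho(\gamma_{3}) = \begin{pmatrix} 0 & -1 \\ 1 & 0 \end{pmatrix}; rho(\gamma_{23}) = rho(\gamma_{2})rho(\gamma_{3}) = \begin{pmatrix} 0 & i \\ i & 0 \end{pmatrix}.
M = (\frac{4}{3})*rho(\gamma_{2}) + (2)*rho(\gamma_{13}) + (-\frac{2}{3})*rho(\gamma_{23}), summed entrywise:
Answer: \begin{pmatrix} 0 & -2 - 2 i \\ 2 + \frac{2 i}{3} & 0 \end{pmatrix}


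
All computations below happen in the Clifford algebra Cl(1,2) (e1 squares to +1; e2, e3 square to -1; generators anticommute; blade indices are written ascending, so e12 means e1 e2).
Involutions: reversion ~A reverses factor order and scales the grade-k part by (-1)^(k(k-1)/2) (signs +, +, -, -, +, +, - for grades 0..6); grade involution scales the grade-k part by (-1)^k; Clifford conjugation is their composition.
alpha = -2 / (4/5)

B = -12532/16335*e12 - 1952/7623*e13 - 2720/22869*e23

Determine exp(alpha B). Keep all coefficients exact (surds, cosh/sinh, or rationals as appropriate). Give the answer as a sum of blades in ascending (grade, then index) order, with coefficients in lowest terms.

B^2 term by term: the squares give (-12532/16335)^2*(e12)^2 + (-1952/7623)^2*(e13)^2 + (-2720/22869)^2*(e23)^2 = 157051024/266832225*(+1) + 3810304/58110129*(+1) + 7398400/522991161*(-1) = 16/25 (each basis 2-blade squares to minus the product of its generators' squares); cross terms between blades sharing an index anticommute and cancel. So B^2 = 16/25.
B^2 = 16/25 — a positive square means the series sums to a boost: l = 4/5, alpha*l = -2, so exp(alpha B) = cosh(-2) + (sinh(-2)/(4/5))*B = cosh(2) + (-5*sinh(2)/4)*B.
Answer: cosh(2) + 3133*sinh(2)/3267*e12 + 2440*sinh(2)/7623*e13 + 3400*sinh(2)/22869*e23


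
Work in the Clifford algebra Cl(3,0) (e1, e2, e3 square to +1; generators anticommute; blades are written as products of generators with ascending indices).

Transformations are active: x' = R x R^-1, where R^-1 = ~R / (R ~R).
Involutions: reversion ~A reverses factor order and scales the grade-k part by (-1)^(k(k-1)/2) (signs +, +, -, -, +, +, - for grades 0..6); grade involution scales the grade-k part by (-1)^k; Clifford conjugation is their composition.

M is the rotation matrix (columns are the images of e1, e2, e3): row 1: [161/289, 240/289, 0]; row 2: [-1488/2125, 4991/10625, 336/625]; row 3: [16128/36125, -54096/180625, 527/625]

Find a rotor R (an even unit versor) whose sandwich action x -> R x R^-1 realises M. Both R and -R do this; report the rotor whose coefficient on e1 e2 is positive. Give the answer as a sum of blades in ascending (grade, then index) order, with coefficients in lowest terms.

Method: write R = a + b12*e1 e2 + b13*e1 e3 + b23*e2 e3 with a^2 + b12^2 + b13^2 + b23^2 = 1 (so R^-1 = ~R). Expanding the columns R e_j ~R gives tr M = 4a^2 - 1 and, from the antisymmetric part, M21 - M12 = -4a*b12, M13 - M31 = 4a*b13, M32 - M23 = -4a*b23.
Here tr M = 13511/7225, so a^2 = (1 + tr M)/4 = 5184/7225 and a = ±72/85. Taking a = 72/85: M21 - M12 = -55296/36125, M13 - M31 = -16128/36125, M32 - M23 = -6048/7225, giving b12 = 192/425, b13 = -56/425, b23 = 21/85, i.e. R = 72/85 + 192/425*e1 e2 - 56/425*e1 e3 + 21/85*e2 e3.
Its e1 e2 coefficient is already positive.
Answer: 72/85 + 192/425*e1 e2 - 56/425*e1 e3 + 21/85*e2 e3. Key observation: the double cover Spin(3) -> SO(3) sends R and -R to the same matrix (trace 13511/7225 here), so the stated sign of the e1 e2 coefficient is what selects one sheet.


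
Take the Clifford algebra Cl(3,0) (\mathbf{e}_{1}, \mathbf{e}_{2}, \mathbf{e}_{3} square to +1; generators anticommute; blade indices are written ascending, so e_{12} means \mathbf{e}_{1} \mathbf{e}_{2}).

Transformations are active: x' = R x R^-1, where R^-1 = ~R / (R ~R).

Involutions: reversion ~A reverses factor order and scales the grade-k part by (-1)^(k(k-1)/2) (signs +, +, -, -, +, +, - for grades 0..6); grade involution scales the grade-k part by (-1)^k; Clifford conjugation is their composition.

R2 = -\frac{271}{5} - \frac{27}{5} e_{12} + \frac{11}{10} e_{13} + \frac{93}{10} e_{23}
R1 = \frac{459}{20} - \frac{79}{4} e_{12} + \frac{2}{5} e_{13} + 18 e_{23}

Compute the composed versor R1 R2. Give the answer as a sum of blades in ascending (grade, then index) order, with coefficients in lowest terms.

Distribute over the terms of R1 (each basis-blade product reordered to ascending indices, repeated generators contracted through their squares):
(\frac{459}{20}) R2 = -\frac{124389}{100} - \frac{12393}{100} e_{12} + \frac{5049}{200} e_{13} + \frac{42687}{200} e_{23}
(-\frac{79}{4} e_{12}) R2 = -\frac{2133}{20} + \frac{21409}{20} e_{12} - \frac{7347}{40} e_{13} + \frac{869}{40} e_{23}
(\frac{2}{5} e_{13}) R2 = -\frac{11}{25} - \frac{93}{25} e_{12} - \frac{542}{25} e_{13} - \frac{54}{25} e_{23}
(18 e_{23}) R2 = -\frac{837}{5} + \frac{99}{5} e_{12} + \frac{486}{5} e_{13} - \frac{4878}{5} e_{23}
Summing the partial products and collecting blades:
Answer: -\frac{75919}{50} + \frac{4813}{5} e_{12} - \frac{8291}{100} e_{13} - \frac{3713}{5} e_{23}


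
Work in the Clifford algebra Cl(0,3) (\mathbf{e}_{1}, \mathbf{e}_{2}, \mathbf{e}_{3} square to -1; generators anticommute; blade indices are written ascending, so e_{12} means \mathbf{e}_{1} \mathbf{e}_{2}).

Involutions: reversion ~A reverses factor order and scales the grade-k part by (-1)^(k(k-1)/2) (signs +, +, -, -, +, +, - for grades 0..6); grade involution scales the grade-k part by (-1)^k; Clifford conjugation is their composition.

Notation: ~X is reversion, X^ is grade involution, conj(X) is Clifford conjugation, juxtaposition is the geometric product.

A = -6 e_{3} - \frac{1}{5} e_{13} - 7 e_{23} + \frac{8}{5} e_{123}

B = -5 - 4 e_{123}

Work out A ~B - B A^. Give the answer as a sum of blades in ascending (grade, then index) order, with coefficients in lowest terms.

first term: \frac{32}{5} + 28 e_{1} - \frac{4}{5} e_{2} + 30 e_{3} + 24 e_{12} + e_{13} + 35 e_{23} - 8 e_{123}
second term: \frac{32}{5} - 28 e_{1} + \frac{4}{5} e_{2} - 30 e_{3} + 24 e_{12} + e_{13} + 35 e_{23} + 8 e_{123}
Answer: 56 e_{1} - \frac{8}{5} e_{2} + 60 e_{3} - 16 e_{123}


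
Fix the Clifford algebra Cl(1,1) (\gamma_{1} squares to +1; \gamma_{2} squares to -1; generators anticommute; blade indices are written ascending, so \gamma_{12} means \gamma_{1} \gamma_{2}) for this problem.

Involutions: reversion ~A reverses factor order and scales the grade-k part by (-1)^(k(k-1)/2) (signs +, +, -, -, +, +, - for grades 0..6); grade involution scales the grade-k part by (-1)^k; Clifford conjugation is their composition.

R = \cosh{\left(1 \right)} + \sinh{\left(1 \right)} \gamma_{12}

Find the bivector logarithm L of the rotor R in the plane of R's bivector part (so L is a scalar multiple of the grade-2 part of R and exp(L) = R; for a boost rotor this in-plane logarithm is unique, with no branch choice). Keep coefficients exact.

The scalar part of R is \cosh{\left(1 \right)}, so cosh pins the rapidity up to sign — the sign comes from the bivector part; dividing that part by sinh of the rapidity yields the plane, and the in-plane L = rapidity * plane is unique because the two sign choices cancel.
Concretely: cosh(rapidity) = \cosh{\left(1 \right)} gives rapidity = ±1, and since rapidity/sinh(rapidity) is even the sign is immaterial: L = (rapidity/sinh(rapidity)) * <R>_2 = (\frac{1}{\sinh{\left(1 \right)}}) * <R>_2.
Answer: \gamma_{12}


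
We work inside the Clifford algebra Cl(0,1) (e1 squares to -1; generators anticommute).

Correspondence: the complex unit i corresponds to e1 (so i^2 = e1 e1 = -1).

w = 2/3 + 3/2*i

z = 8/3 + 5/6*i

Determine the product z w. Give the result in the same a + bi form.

In blades: z = 8/3 + 5/6*e1, w = 2/3 + 3/2*e1.
Distribute z over w term by term (generator squares from the signature, products reordered to ascending indices): (8/3)*w = 16/9 + 4*e1; (5/6*e1)*w = -5/4 + 5/9*e1.
Sum: 19/36 + 41/9*e1; translating back through the correspondence:
Answer: 19/36 + 41/9*i


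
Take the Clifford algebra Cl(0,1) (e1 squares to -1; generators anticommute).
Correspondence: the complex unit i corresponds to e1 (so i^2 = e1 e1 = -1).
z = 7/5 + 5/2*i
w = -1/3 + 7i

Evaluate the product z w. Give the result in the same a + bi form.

In blades: z = 7/5 + 5/2*e1, w = -1/3 + 7*e1.
Distribute z over w term by term (generator squares from the signature, products reordered to ascending indices): (7/5)*w = -7/15 + 49/5*e1; (5/2*e1)*w = -35/2 - 5/6*e1.
Sum: -539/30 + 269/30*e1; translating back through the correspondence:
Answer: -539/30 + 269/30*i


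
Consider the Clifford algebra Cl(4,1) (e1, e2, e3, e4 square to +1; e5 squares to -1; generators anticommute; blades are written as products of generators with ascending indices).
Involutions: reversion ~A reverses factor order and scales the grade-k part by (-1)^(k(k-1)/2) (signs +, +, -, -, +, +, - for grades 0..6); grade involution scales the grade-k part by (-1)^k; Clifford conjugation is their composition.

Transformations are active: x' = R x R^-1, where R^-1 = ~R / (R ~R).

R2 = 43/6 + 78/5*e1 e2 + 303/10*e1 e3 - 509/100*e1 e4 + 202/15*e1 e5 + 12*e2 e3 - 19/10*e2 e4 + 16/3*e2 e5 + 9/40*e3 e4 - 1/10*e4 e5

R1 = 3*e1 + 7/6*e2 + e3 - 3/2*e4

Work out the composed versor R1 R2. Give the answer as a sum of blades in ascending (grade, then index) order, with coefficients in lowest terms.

Distribute over the terms of R1 (each basis-blade product reordered to ascending indices, repeated generators contracted through their squares):
(3*e1) R2 = 43/2*e1 + 234/5*e2 + 909/10*e3 - 1527/100*e4 + 202/5*e5 + 36*e1 e2 e3 - 57/10*e1 e2 e4 + 16*e1 e2 e5 + 27/40*e1 e3 e4 - 3/10*e1 e4 e5
(7/6*e2) R2 = -91/5*e1 + 301/36*e2 + 14*e3 - 133/60*e4 + 56/9*e5 - 707/20*e1 e2 e3 + 3563/600*e1 e2 e4 - 707/45*e1 e2 e5 + 21/80*e2 e3 e4 - 7/60*e2 e4 e5
(e3) R2 = -303/10*e1 - 12*e2 + 43/6*e3 + 9/40*e4 + 78/5*e1 e2 e3 + 509/100*e1 e3 e4 - 202/15*e1 e3 e5 + 19/10*e2 e3 e4 - 16/3*e2 e3 e5 - 1/10*e3 e4 e5
(-3/2*e4) R2 = -1527/200*e1 - 57/20*e2 + 27/80*e3 - 43/4*e4 + 3/20*e5 - 117/5*e1 e2 e4 - 909/20*e1 e3 e4 + 101/5*e1 e4 e5 - 18*e2 e3 e4 + 8*e2 e4 e5
Summing the partial products and collecting blades:
Answer: -6927/200*e1 + 1814/45*e2 + 26977/240*e3 - 16807/600*e4 + 8419/180*e5 + 65/4*e1 e2 e3 - 13897/600*e1 e2 e4 + 13/45*e1 e2 e5 - 7937/200*e1 e3 e4 - 202/15*e1 e3 e5 + 199/10*e1 e4 e5 - 1267/80*e2 e3 e4 - 16/3*e2 e3 e5 + 473/60*e2 e4 e5 - 1/10*e3 e4 e5


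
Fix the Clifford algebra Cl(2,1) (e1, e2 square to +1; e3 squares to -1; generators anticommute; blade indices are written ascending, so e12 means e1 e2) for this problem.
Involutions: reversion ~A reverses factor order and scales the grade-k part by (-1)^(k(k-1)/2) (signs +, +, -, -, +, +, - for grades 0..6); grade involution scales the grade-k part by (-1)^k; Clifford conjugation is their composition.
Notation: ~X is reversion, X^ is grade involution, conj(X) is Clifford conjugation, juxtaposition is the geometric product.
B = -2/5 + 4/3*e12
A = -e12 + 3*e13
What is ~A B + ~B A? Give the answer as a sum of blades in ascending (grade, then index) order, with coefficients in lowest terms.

first term: -4/3 - 2/5*e12 + 6/5*e13 - 4*e23
second term: -4/3 + 2/5*e12 - 6/5*e13 + 4*e23
Answer: -8/3


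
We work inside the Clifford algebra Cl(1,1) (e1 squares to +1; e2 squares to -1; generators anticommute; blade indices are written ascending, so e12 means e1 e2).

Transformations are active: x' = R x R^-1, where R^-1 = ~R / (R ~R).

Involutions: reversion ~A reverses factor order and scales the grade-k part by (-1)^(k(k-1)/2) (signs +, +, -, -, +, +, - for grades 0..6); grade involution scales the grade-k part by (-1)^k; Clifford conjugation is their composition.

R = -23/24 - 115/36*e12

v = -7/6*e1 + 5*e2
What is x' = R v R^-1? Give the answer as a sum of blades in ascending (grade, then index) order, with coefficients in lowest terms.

~R = -23/24 + 115/36*e12, and R ~R = -48139/5184, so R^-1 = ~R / (-48139/5184).
R v = 2461/144*e1 - 230/27*e2
Answer: 2563/546*e1 - 615/91*e2


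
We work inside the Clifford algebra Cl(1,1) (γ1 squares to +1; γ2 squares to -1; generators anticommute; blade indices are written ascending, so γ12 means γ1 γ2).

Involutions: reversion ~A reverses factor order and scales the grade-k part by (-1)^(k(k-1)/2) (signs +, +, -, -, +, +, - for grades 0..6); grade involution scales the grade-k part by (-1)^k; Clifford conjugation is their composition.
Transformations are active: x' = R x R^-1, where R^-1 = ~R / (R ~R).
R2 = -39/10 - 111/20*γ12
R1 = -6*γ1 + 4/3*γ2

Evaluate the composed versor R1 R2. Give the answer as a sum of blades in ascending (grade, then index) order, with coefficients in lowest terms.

Distribute over the terms of R1 (each basis-blade product reordered to ascending indices, repeated generators contracted through their squares):
(-6*γ1) R2 = 117/5*γ1 + 333/10*γ2
(4/3*γ2) R2 = -37/5*γ1 - 26/5*γ2
Summing the partial products and collecting blades:
Answer: 16*γ1 + 281/10*γ2


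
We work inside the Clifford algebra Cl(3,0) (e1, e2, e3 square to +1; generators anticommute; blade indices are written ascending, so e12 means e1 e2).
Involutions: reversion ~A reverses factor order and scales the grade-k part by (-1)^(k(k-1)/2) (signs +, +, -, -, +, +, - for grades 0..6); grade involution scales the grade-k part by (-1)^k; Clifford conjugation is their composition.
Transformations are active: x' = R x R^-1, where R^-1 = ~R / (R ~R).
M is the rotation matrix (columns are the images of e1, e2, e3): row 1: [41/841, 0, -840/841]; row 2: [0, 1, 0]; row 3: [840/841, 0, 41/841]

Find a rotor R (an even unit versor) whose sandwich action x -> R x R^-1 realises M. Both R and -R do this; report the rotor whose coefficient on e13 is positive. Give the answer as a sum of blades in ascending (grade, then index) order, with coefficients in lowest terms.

Method: write R = a + b12*e12 + b13*e13 + b23*e23 with a^2 + b12^2 + b13^2 + b23^2 = 1 (so R^-1 = ~R). Expanding the columns R e_j ~R gives tr M = 4a^2 - 1 and, from the antisymmetric part, M21 - M12 = -4a*b12, M13 - M31 = 4a*b13, M32 - M23 = -4a*b23.
Here tr M = 923/841, so a^2 = (1 + tr M)/4 = 441/841 and a = ±21/29. Taking a = 21/29: M21 - M12 = 0, M13 - M31 = -1680/841, M32 - M23 = 0, giving b12 = 0, b13 = -20/29, b23 = 0, i.e. R = 21/29 - 20/29*e13.
Its e13 coefficient is negative, so report the other preimage -R.
Answer: -21/29 + 20/29*e13. Uniqueness: Spin(3) -> SO(3) maps R and -R to the same rotation of trace 923/841; fixing the sign of the e13 coefficient removes the ambiguity.


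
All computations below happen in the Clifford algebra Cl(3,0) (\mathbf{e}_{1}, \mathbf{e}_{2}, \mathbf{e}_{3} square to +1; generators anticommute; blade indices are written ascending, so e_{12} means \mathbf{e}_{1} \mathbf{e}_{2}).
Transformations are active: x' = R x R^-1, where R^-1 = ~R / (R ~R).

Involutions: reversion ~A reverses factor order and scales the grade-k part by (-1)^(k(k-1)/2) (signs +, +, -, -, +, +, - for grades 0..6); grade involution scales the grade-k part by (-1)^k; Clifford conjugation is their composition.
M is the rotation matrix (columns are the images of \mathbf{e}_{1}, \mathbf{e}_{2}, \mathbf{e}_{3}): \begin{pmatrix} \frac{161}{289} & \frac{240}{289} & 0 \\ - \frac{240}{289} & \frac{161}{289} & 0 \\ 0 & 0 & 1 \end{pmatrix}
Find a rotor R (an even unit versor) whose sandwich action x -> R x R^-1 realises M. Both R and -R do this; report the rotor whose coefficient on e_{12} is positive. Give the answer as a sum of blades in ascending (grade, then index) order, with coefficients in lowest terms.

Method: write R = a + b12*e_{12} + b13*e_{13} + b23*e_{23} with a^2 + b12^2 + b13^2 + b23^2 = 1 (so R^-1 = ~R). Expanding the columns R e_j ~R gives tr M = 4a^2 - 1 and, from the antisymmetric part, M21 - M12 = -4a*b12, M13 - M31 = 4a*b13, M32 - M23 = -4a*b23.
Here tr M = \frac{611}{289}, so a^2 = (1 + tr M)/4 = \frac{225}{289} and a = ±\frac{15}{17}. Taking a = \frac{15}{17}: M21 - M12 = -\frac{480}{289}, M13 - M31 = 0, M32 - M23 = 0, giving b12 = \frac{8}{17}, b13 = 0, b23 = 0, i.e. R = \frac{15}{17} + \frac{8}{17} e_{12}.
Its e_{12} coefficient is already positive.
Answer: \frac{15}{17} + \frac{8}{17} e_{12}. Sheet selection: the two-to-one cover makes ±R indistinguishable at the matrix level (trace \frac{611}{289}), so uniqueness comes from the required sign on e_{12}.


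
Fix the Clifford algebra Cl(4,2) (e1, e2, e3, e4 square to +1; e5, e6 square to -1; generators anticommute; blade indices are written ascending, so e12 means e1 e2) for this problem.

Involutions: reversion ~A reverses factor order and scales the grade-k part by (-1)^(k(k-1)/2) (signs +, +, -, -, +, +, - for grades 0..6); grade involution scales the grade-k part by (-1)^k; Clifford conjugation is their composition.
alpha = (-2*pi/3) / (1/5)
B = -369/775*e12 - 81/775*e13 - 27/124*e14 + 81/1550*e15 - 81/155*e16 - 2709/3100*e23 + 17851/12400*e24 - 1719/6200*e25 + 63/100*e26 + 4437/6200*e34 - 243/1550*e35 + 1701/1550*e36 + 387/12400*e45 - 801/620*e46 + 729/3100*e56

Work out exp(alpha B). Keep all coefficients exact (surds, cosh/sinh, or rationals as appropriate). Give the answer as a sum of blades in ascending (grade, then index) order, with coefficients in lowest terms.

B^2 term by term: the squares give (-369/775)^2*(e12)^2 + (-81/775)^2*(e13)^2 + (-27/124)^2*(e14)^2 + (81/1550)^2*(e15)^2 + (-81/155)^2*(e16)^2 + (-2709/3100)^2*(e23)^2 + (17851/12400)^2*(e24)^2 + (-1719/6200)^2*(e25)^2 + (63/100)^2*(e26)^2 + (4437/6200)^2*(e34)^2 + (-243/1550)^2*(e35)^2 + (1701/1550)^2*(e36)^2 + (387/12400)^2*(e45)^2 + (-801/620)^2*(e46)^2 + (729/3100)^2*(e56)^2 = 136161/600625*(-1) + 6561/600625*(-1) + 729/15376*(-1) + 6561/2402500*(+1) + 6561/24025*(+1) + 7338681/9610000*(-1) + 318658201/153760000*(-1) + 2954961/38440000*(+1) + 3969/10000*(+1) + 19686969/38440000*(-1) + 59049/2402500*(+1) + 2893401/2402500*(+1) + 149769/153760000*(+1) + 641601/384400*(+1) + 531441/9610000*(-1) = -1/25 (each basis 2-blade squares to minus the product of its generators' squares); cross terms between blades sharing an index anticommute and cancel; the commuting (index-disjoint) pairs give grade-4 terms 2*c*c'*(blade product), which cancel blade by blade — e1234: -1637253/2402500 + 1445931/4805000 + 73143/192200 = 0; e1235: 89667/600625 - 139239/2402500 - 219429/2402500 = 0; e1236: -627669/600625 + 5103/38750 + 219429/240250 = 0; e1245: -142803/4805000 - 46413/384400 + 1445931/9610000 = 0; e1246: 295569/240250 + 1701/6200 - 1445931/961000 = 0; e1256: -269001/1201250 - 5103/77500 + 139239/480500 = 0; e1345: -31347/4805000 - 6561/96100 + 359397/4805000 = 0; e1346: 64881/240250 + 45927/96100 - 359397/480500 = 0; e1356: -59049/1201250 - 137781/1201250 + 19683/120125 = 0; e1456: -19683/192200 + 64881/480500 - 31347/961000 = 0; e2345: -1048383/19220000 + 4337793/9610000 - 7627203/19220000 = 0; e2346: 2169909/961000 - 30364551/9610000 + 279531/310000 = 0; e2356: -1974861/4805000 + 2924019/4805000 - 15309/77500 = 0; e2456: 13013379/19220000 - 1376919/1922000 + 24381/620000 = 0; e3456: 3234573/9610000 - 194643/480500 + 658287/9610000 = 0 — confirming B is simple. So B^2 = -1/25.
B^2 = -1/25 — since the square is negative, the closed form is circular: l = 1/5, alpha*l = -2*pi/3, so exp(alpha B) = cos(-2*pi/3) + (sin(-2*pi/3)/(1/5))*B = -1/2 + (-5*sqrt(3)/2)*B.
Answer: -1/2 + 369*sqrt(3)/310*e12 + 81*sqrt(3)/310*e13 + 135*sqrt(3)/248*e14 - 81*sqrt(3)/620*e15 + 81*sqrt(3)/62*e16 + 2709*sqrt(3)/1240*e23 - 17851*sqrt(3)/4960*e24 + 1719*sqrt(3)/2480*e25 - 63*sqrt(3)/40*e26 - 4437*sqrt(3)/2480*e34 + 243*sqrt(3)/620*e35 - 1701*sqrt(3)/620*e36 - 387*sqrt(3)/4960*e45 + 801*sqrt(3)/248*e46 - 729*sqrt(3)/1240*e56


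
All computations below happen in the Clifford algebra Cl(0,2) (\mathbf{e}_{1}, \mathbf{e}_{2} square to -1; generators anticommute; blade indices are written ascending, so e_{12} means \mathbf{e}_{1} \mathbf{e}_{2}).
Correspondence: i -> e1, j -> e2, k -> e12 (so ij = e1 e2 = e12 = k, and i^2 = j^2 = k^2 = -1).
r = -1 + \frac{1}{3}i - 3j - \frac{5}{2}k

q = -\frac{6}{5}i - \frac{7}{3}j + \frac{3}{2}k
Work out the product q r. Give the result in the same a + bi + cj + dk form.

In blades: q = -\frac{6}{5} e_{1} - \frac{7}{3} e_{2} + \frac{3}{2} e_{12}, r = -1 + \frac{1}{3} e_{1} - 3 e_{2} - \frac{5}{2} e_{12}.
Distribute q over r term by term (generator squares from the signature, products reordered to ascending indices): (-\frac{6}{5} e_{1})*r = \frac{2}{5} + \frac{6}{5} e_{1} - 3 e_{2} + \frac{18}{5} e_{12}; (-\frac{7}{3} e_{2})*r = -7 + \frac{35}{6} e_{1} + \frac{7}{3} e_{2} + \frac{7}{9} e_{12}; (\frac{3}{2} e_{12})*r = \frac{15}{4} + \frac{9}{2} e_{1} + \frac{1}{2} e_{2} - \frac{3}{2} e_{12}.
Sum: -\frac{57}{20} + \frac{173}{15} e_{1} - \frac{1}{6} e_{2} + \frac{259}{90} e_{12}; translating back through the correspondence:
Answer: -\frac{57}{20} + \frac{173}{15}i - \frac{1}{6}j + \frac{259}{90}k


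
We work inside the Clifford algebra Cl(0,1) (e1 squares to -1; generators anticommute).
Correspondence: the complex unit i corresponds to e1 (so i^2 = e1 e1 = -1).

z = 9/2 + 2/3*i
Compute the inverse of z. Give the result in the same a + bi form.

In blades: z = 9/2 + 2/3*e1.
With qbar = 9/2 - 2/3*e1 (scalar fixed, mapped units negated), z qbar = 745/36 (the sum of squared coefficients), so z^-1 = qbar / (745/36) = 162/745 - 24/745*e1; translating back:
Answer: 162/745 - 24/745*i


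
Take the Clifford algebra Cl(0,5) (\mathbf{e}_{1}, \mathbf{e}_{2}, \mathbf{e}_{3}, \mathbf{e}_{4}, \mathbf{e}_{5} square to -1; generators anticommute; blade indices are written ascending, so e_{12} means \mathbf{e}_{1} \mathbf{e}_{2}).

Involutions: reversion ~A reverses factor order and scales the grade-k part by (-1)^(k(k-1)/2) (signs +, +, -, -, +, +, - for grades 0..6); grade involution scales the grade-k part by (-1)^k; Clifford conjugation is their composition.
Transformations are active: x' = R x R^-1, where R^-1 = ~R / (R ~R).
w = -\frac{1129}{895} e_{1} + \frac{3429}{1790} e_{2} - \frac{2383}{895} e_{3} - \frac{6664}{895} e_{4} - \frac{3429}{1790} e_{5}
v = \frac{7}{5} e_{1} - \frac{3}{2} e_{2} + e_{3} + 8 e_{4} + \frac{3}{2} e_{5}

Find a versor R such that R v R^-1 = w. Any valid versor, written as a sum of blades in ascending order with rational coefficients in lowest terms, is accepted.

Reasoning: v^2 = w^2 = -\frac{3573}{50} since conjugation preserves the quadratic form; R = v + w = \frac{124}{895} e_{1} + \frac{372}{895} e_{2} - \frac{1488}{895} e_{3} + \frac{496}{895} e_{4} - \frac{372}{895} e_{5} is then valid when invertible, keeping its own part and reversing (v - w)/2.
Answer: \frac{124}{895} e_{1} + \frac{372}{895} e_{2} - \frac{1488}{895} e_{3} + \frac{496}{895} e_{4} - \frac{372}{895} e_{5}


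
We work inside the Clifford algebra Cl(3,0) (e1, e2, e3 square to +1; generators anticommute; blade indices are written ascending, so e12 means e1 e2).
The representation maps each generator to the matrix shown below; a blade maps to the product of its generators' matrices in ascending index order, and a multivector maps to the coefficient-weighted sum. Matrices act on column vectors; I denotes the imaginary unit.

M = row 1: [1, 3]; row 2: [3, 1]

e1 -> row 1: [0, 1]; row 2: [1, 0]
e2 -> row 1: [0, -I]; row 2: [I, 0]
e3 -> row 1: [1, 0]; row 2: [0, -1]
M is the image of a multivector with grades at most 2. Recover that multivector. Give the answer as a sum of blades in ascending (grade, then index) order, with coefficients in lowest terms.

Method: 1, rho(e1), rho(e2), rho(e3) form a trace-orthogonal basis of the 2x2 complex matrices (tr(X Y) = 2 if X = Y, else 0), so M = m0*1 + m1*rho(e1) + m2*rho(e2) + m3*rho(e3) with m0 = tr(M)/2 = 1, m1 = tr(M rho(e1))/2 = 3, m2 = tr(M rho(e2))/2 = 0, m3 = tr(M rho(e3))/2 = 0.
Multiplying table entries, the bivector images are rho(e12) = I*rho(e3), rho(e13) = -I*rho(e2), rho(e23) = I*rho(e1); with real blade coefficients the real parts of m0..m3 are the coefficients of 1, e1, e2, e3 and the imaginary parts give the bivectors (e23: Im m1, e13: -Im m2, e12: Im m3).
Answer: 1 + 3*e1


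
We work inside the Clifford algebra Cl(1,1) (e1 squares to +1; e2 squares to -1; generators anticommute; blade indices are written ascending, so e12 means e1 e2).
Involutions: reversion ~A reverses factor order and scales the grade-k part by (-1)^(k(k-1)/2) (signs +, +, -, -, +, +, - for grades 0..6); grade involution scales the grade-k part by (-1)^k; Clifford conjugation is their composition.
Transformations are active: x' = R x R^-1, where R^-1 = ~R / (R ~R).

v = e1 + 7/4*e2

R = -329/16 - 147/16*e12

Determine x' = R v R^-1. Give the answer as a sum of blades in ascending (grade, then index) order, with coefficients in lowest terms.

~R = -329/16 + 147/16*e12, and R ~R = 10829/32, so R^-1 = ~R / (10829/32).
R v = -287/64*e1 - 1715/64*e2
Answer: -1609/3536*e1 + 5327/3536*e2


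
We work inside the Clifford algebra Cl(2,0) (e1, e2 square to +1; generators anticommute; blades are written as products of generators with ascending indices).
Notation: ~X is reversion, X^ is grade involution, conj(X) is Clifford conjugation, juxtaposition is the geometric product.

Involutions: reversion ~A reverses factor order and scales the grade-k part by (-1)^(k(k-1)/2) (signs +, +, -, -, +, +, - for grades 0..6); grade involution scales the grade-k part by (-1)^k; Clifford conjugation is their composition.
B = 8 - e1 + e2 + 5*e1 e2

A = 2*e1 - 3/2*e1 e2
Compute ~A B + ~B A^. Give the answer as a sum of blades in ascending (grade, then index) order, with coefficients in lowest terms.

first term: -19/2 + 35/2*e1 + 23/2*e2 + 14*e1 e2
second term: -11/2 - 29/2*e1 - 17/2*e2 - 10*e1 e2
Answer: -15 + 3*e1 + 3*e2 + 4*e1 e2


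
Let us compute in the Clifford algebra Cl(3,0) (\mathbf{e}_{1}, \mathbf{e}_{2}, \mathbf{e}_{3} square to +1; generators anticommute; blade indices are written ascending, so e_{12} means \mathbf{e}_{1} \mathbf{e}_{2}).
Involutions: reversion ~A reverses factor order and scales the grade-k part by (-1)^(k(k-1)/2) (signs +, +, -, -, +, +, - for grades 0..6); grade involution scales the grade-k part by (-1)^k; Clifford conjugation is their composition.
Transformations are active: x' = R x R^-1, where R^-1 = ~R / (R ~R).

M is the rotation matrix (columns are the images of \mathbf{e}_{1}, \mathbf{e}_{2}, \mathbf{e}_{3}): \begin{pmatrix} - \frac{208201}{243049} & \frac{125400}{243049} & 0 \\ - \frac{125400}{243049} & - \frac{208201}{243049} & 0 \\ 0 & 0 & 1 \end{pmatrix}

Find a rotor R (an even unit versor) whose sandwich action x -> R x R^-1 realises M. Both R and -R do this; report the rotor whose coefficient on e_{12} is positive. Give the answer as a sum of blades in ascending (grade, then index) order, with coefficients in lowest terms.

Method: write R = a + b12*e_{12} + b13*e_{13} + b23*e_{23} with a^2 + b12^2 + b13^2 + b23^2 = 1 (so R^-1 = ~R). Expanding the columns R e_j ~R gives tr M = 4a^2 - 1 and, from the antisymmetric part, M21 - M12 = -4a*b12, M13 - M31 = 4a*b13, M32 - M23 = -4a*b23.
Here tr M = -\frac{173353}{243049}, so a^2 = (1 + tr M)/4 = \frac{17424}{243049} and a = ±\frac{132}{493}. Taking a = \frac{132}{493}: M21 - M12 = -\frac{250800}{243049}, M13 - M31 = 0, M32 - M23 = 0, giving b12 = \frac{475}{493}, b13 = 0, b23 = 0, i.e. R = \frac{132}{493} + \frac{475}{493} e_{12}.
Its e_{12} coefficient is already positive.
Answer: \frac{132}{493} + \frac{475}{493} e_{12}. Recall the cover is two-to-one: with M of trace -\frac{173353}{243049}, both preimages act alike, and the stated e_{12} sign chooses the sheet.
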